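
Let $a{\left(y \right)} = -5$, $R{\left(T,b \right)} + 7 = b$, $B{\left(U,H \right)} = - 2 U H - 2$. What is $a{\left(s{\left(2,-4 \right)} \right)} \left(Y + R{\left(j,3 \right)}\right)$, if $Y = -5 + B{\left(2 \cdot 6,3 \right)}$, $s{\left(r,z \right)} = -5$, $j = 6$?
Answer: $415$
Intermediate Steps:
$B{\left(U,H \right)} = -2 - 2 H U$ ($B{\left(U,H \right)} = - 2 H U - 2 = -2 - 2 H U$)
$R{\left(T,b \right)} = -7 + b$
$Y = -79$ ($Y = -5 - \left(2 + 6 \cdot 2 \cdot 6\right) = -5 - \left(2 + 6 \cdot 12\right) = -5 - 74 = -79$)
$a{\left(s{\left(2,-4 \right)} \right)} \left(Y + R{\left(j,3 \right)}\right) = - 5 \left(-79 + \left(-7 + 3\right)\right) = - 5 \left(-79 - 4\right) = \left(-5\right) \left(-83\right) = 415$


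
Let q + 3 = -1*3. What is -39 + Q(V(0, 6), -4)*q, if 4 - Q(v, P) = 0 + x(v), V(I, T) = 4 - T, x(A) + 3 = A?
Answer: -93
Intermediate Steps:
x(A) = -3 + A
Q(v, P) = 7 - v (Q(v, P) = 4 - (0 + (-3 + v)) = 4 - (-3 + v) = 4 + (3 - v) = 7 - v)
q = -6 (q = -3 - 1*3 = -3 - 3 = -6)
-39 + Q(V(0, 6), -4)*q = -39 + (7 - (4 - 1*6))*(-6) = -39 + (7 - (4 - 6))*(-6) = -39 + (7 - 1*(-2))*(-6) = -39 + (7 + 2)*(-6) = -39 + 9*(-6) = -39 - 54 = -93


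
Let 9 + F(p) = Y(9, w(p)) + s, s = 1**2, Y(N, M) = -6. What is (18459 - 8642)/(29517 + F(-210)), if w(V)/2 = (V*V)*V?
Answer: 9817/29503 ≈ 0.33275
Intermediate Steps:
w(V) = 2*V**3 (w(V) = 2*((V*V)*V) = 2*(V**2*V) = 2*V**3)
s = 1
F(p) = -14 (F(p) = -9 + (-6 + 1) = -9 - 5 = -14)
(18459 - 8642)/(29517 + F(-210)) = (18459 - 8642)/(29517 - 14) = 9817/29503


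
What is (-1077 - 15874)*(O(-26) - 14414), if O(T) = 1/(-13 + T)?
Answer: 9528953797/39 ≈ 2.4433e+8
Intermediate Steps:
(-1077 - 15874)*(O(-26) - 14414) = (-1077 - 15874)*(1/(-13 - 26) - 14414) = -16951*(1/(-39) - 14414) = -16951*(-1/39 - 14414) = -16951*(-562147/39) = 9528953797/39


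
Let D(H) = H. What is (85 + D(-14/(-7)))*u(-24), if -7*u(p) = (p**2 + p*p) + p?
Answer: -98136/7 ≈ -14019.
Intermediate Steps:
u(p) = -2*p**2/7 - p/7 (u(p) = -((p**2 + p*p) + p)/7 = -((p**2 + p**2) + p)/7 = -(2*p**2 + p)/7 = -(p + 2*p**2)/7 = -2*p**2/7 - p/7)
(85 + D(-14/(-7)))*u(-24) = (85 - 14/(-7))*(-1/7*(-24)*(1 + 2*(-24))) = (85 - 14*(-1/7))*(-1/7*(-24)*(1 - 48)) = (85 + 2)*(-1/7*(-24)*(-47)) = 87*(-1128/7) = -98136/7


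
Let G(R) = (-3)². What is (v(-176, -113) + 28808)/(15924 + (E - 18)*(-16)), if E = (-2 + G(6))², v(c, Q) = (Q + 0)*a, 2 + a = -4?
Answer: 14743/7714 ≈ 1.9112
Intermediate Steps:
a = -6 (a = -2 - 4 = -6)
G(R) = 9
v(c, Q) = -6*Q (v(c, Q) = (Q + 0)*(-6) = Q*(-6) = -6*Q)
E = 49 (E = (-2 + 9)² = 7² = 49)
(v(-176, -113) + 28808)/(15924 + (E - 18)*(-16)) = (-6*(-113) + 28808)/(15924 + (49 - 18)*(-16)) = (678 + 28808)/(15924 + 31*(-16)) = 29486/(15924 - 496) = 29486/15428 = 29486*(1/15428) = 14743/7714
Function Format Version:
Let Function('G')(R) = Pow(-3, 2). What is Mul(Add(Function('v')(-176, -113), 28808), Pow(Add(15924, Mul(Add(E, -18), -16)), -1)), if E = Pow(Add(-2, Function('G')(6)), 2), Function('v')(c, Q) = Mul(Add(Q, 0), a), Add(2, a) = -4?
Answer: Rational(14743, 7714) ≈ 1.9112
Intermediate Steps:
a = -6 (a = Add(-2, -4) = -6)
Function('G')(R) = 9
Function('v')(c, Q) = Mul(-6, Q) (Function('v')(c, Q) = Mul(Add(Q, 0), -6) = Mul(Q, -6) = Mul(-6, Q))
E = 49 (E = Pow(Add(-2, 9), 2) = Pow(7, 2) = 49)
Mul(Add(Function('v')(-176, -113), 28808), Pow(Add(15924, Mul(Add(E, -18), -16)), -1)) = Mul(Add(Mul(-6, -113), 28808), Pow(Add(15924, Mul(Add(49, -18), -16)), -1)) = Mul(Add(678, 28808), Pow(Add(15924, Mul(31, -16)), -1)) = Mul(29486, Pow(Add(15924, -496), -1)) = Mul(29486, Pow(15428, -1)) = Mul(29486, Rational(1, 15428)) = Rational(14743, 7714)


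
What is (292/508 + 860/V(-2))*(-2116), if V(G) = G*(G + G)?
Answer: -29043158/127 ≈ -2.2869e+5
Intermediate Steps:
V(G) = 2*G² (V(G) = G*(2*G) = 2*G²)
(292/508 + 860/V(-2))*(-2116) = (292/508 + 860/((2*(-2)²)))*(-2116) = (292*(1/508) + 860/((2*4)))*(-2116) = (73/127 + 860/8)*(-2116) = (73/127 + 860*(⅛))*(-2116) = (73/127 + 215/2)*(-2116) = (27451/254)*(-2116) = -29043158/127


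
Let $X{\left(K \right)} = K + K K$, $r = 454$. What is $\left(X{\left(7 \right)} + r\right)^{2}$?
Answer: $260100$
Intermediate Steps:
$X{\left(K \right)} = K + K^{2}$
$\left(X{\left(7 \right)} + r\right)^{2} = \left(7 \left(1 + 7\right) + 454\right)^{2} = \left(7 \cdot 8 + 454\right)^{2} = \left(56 + 454\right)^{2} = 510^{2} = 260100$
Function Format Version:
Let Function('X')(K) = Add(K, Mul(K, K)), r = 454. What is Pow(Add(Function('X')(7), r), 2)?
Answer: 260100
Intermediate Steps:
Function('X')(K) = Add(K, Pow(K, 2))
Pow(Add(Function('X')(7), r), 2) = Pow(Add(Mul(7, Add(1, 7)), 454), 2) = Pow(Add(Mul(7, 8), 454), 2) = Pow(Add(56, 454), 2) = Pow(510, 2) = 260100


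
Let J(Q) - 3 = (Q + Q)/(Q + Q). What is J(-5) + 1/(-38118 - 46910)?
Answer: 340111/85028 ≈ 4.0000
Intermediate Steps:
J(Q) = 4 (J(Q) = 3 + (Q + Q)/(Q + Q) = 3 + (2*Q)/((2*Q)) = 3 + (2*Q)*(1/(2*Q)) = 3 + 1 = 4)
J(-5) + 1/(-38118 - 46910) = 4 + 1/(-38118 - 46910) = 4 + 1/(-85028) = 4 - 1/85028 = 340111/85028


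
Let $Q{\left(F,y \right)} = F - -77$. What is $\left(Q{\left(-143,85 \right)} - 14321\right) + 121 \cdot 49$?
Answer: $-8458$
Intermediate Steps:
$Q{\left(F,y \right)} = 77 + F$ ($Q{\left(F,y \right)} = F + 77 = 77 + F$)
$\left(Q{\left(-143,85 \right)} - 14321\right) + 121 \cdot 49 = \left(\left(77 - 143\right) - 14321\right) + 121 \cdot 49 = \left(-66 - 14321\right) + 5929 = -14387 + 5929 = -8458$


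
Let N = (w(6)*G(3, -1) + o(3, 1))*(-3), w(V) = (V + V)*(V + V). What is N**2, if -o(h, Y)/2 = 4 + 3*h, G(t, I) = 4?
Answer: 2722500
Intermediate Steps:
w(V) = 4*V**2 (w(V) = (2*V)*(2*V) = 4*V**2)
o(h, Y) = -8 - 6*h (o(h, Y) = -2*(4 + 3*h) = -8 - 6*h)
N = -1650 (N = ((4*6**2)*4 + (-8 - 6*3))*(-3) = ((4*36)*4 + (-8 - 18))*(-3) = (144*4 - 26)*(-3) = (576 - 26)*(-3) = 550*(-3) = -1650)
N**2 = (-1650)**2 = 2722500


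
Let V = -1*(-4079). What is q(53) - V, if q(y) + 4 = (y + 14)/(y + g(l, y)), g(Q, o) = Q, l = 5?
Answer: -236747/58 ≈ -4081.8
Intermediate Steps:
V = 4079
q(y) = -4 + (14 + y)/(5 + y) (q(y) = -4 + (y + 14)/(y + 5) = -4 + (14 + y)/(5 + y))
q(53) - V = 3*(-2 - 1*53)/(5 + 53) - 1*4079 = 3*(-2 - 53)/58 - 4079 = 3*(1/58)*(-55) - 4079 = -165/58 - 4079 = -236747/58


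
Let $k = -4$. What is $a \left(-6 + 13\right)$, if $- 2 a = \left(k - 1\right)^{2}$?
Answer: $- \frac{175}{2} \approx -87.5$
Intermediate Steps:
$a = - \frac{25}{2}$ ($a = - \frac{\left(-4 - 1\right)^{2}}{2} = - \frac{\left(-5\right)^{2}}{2} = \left(- \frac{1}{2}\right) 25 = - \frac{25}{2} \approx -12.5$)
$a \left(-6 + 13\right) = - \frac{25 \left(-6 + 13\right)}{2} = \left(- \frac{25}{2}\right) 7 = - \frac{175}{2}$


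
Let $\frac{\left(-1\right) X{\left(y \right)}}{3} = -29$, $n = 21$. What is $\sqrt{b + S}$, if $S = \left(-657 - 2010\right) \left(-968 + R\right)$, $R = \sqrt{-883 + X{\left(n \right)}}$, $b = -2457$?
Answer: $\sqrt{2579199 - 5334 i \sqrt{199}} \approx 1606.2 - 23.42 i$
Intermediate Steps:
$X{\left(y \right)} = 87$ ($X{\left(y \right)} = \left(-3\right) \left(-29\right) = 87$)
$R = 2 i \sqrt{199}$ ($R = \sqrt{-883 + 87} = \sqrt{-796} = 2 i \sqrt{199} \approx 28.213 i$)
$S = 2581656 - 5334 i \sqrt{199}$ ($S = \left(-657 - 2010\right) \left(-968 + 2 i \sqrt{199}\right) = - 2667 \left(-968 + 2 i \sqrt{199}\right) = 2581656 - 5334 i \sqrt{199} \approx 2.5817 \cdot 10^{6} - 75245.0 i$)
$\sqrt{b + S} = \sqrt{-2457 + \left(2581656 - 5334 i \sqrt{199}\right)} = \sqrt{2579199 - 5334 i \sqrt{199}}$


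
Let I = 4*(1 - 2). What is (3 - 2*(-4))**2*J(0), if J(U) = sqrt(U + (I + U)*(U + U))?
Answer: 0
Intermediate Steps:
I = -4 (I = 4*(-1) = -4)
J(U) = sqrt(U + 2*U*(-4 + U)) (J(U) = sqrt(U + (-4 + U)*(U + U)) = sqrt(U + (-4 + U)*(2*U)) = sqrt(U + 2*U*(-4 + U)))
(3 - 2*(-4))**2*J(0) = (3 - 2*(-4))**2*sqrt(0*(-7 + 2*0)) = (3 + 8)**2*sqrt(0*(-7 + 0)) = 11**2*sqrt(0*(-7)) = 121*sqrt(0) = 121*0 = 0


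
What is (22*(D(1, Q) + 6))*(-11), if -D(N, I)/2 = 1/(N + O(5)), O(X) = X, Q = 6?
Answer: -4114/3 ≈ -1371.3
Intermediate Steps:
D(N, I) = -2/(5 + N) (D(N, I) = -2/(N + 5) = -2/(5 + N))
(22*(D(1, Q) + 6))*(-11) = (22*(-2/(5 + 1) + 6))*(-11) = (22*(-2/6 + 6))*(-11) = (22*(-2*⅙ + 6))*(-11) = (22*(-⅓ + 6))*(-11) = (22*(17/3))*(-11) = (374/3)*(-11) = -4114/3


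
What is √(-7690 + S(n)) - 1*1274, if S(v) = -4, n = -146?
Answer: -1274 + I*√7694 ≈ -1274.0 + 87.715*I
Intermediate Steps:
√(-7690 + S(n)) - 1*1274 = √(-7690 - 4) - 1*1274 = √(-7694) - 1274 = I*√7694 - 1274 = -1274 + I*√7694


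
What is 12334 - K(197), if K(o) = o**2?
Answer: -26475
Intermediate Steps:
12334 - K(197) = 12334 - 1*197**2 = 12334 - 1*38809 = 12334 - 38809 = -26475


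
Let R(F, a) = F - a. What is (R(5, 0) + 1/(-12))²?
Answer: 3481/144 ≈ 24.174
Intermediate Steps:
(R(5, 0) + 1/(-12))² = ((5 - 1*0) + 1/(-12))² = ((5 + 0) - 1/12)² = (5 - 1/12)² = (59/12)² = 3481/144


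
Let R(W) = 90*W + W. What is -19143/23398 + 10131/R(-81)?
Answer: -126049397/57488886 ≈ -2.1926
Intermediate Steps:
R(W) = 91*W
-19143/23398 + 10131/R(-81) = -19143/23398 + 10131/((91*(-81))) = -19143*1/23398 + 10131/(-7371) = -19143/23398 + 10131*(-1/7371) = -19143/23398 - 3377/2457 = -126049397/57488886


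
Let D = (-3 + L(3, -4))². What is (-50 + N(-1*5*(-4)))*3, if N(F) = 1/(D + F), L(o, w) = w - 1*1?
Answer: -4199/28 ≈ -149.96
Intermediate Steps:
L(o, w) = -1 + w (L(o, w) = w - 1 = -1 + w)
D = 64 (D = (-3 + (-1 - 4))² = (-3 - 5)² = (-8)² = 64)
N(F) = 1/(64 + F)
(-50 + N(-1*5*(-4)))*3 = (-50 + 1/(64 - 1*5*(-4)))*3 = (-50 + 1/(64 - 5*(-4)))*3 = (-50 + 1/(64 + 20))*3 = (-50 + 1/84)*3 = -4199/84*3 = -4199/28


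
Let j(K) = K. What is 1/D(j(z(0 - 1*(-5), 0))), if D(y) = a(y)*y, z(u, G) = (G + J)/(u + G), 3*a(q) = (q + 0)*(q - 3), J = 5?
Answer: -3/2 ≈ -1.5000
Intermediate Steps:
a(q) = q*(-3 + q)/3 (a(q) = ((q + 0)*(q - 3))/3 = (q*(-3 + q))/3 = q*(-3 + q)/3)
z(u, G) = (5 + G)/(G + u) (z(u, G) = (G + 5)/(u + G) = (5 + G)/(G + u))
D(y) = y²*(-3 + y)/3 (D(y) = (y*(-3 + y)/3)*y = y²*(-3 + y)/3)
1/D(j(z(0 - 1*(-5), 0))) = 1/(((5 + 0)/(0 + (0 - 1*(-5))))²*(-3 + (5 + 0)/(0 + (0 - 1*(-5))))/3) = 1/((5/(0 + (0 + 5)))²*(-3 + 5/(0 + (0 + 5)))/3) = 1/((5/(0 + 5))²*(-3 + 5/(0 + 5))/3) = 1/((5/5)²*(-3 + 5/5)/3) = 1/(((⅕)*5)²*(-3 + (⅕)*5)/3) = 1/((⅓)*1²*(-3 + 1)) = 1/((⅓)*1*(-2)) = 1/(-⅔) = -3/2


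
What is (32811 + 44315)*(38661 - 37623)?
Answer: 80056788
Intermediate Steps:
(32811 + 44315)*(38661 - 37623) = 77126*1038 = 80056788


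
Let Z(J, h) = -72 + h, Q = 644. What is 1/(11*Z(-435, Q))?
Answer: 1/6292 ≈ 0.00015893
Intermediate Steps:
1/(11*Z(-435, Q)) = 1/(11*(-72 + 644)) = 1/(11*572) = 1/6292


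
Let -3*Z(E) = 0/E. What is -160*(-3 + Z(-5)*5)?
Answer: 480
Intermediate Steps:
Z(E) = 0 (Z(E) = -0/E = -1/3*0 = 0)
-160*(-3 + Z(-5)*5) = -160*(-3 + 0*5) = -160*(-3 + 0) = -160*(-3) = 480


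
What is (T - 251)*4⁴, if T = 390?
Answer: 35584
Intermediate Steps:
(T - 251)*4⁴ = (390 - 251)*4⁴ = 139*256 = 35584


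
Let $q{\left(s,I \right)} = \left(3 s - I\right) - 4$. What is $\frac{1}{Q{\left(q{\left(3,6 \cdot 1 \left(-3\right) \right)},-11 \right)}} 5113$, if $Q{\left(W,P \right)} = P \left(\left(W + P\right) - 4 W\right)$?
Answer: $\frac{5113}{880} \approx 5.8102$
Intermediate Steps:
$q{\left(s,I \right)} = -4 - I + 3 s$ ($q{\left(s,I \right)} = \left(- I + 3 s\right) - 4 = -4 - I + 3 s$)
$Q{\left(W,P \right)} = P \left(P - 3 W\right)$ ($Q{\left(W,P \right)} = P \left(\left(P + W\right) - 4 W\right) = P \left(P - 3 W\right)$)
$\frac{1}{Q{\left(q{\left(3,6 \cdot 1 \left(-3\right) \right)},-11 \right)}} 5113 = \frac{1}{\left(-11\right) \left(-11 - 3 \left(-4 - 6 \cdot 1 \left(-3\right) + 3 \cdot 3\right)\right)} 5113 = \frac{1}{\left(-11\right) \left(-11 - 3 \left(-4 - 6 \left(-3\right) + 9\right)\right)} 5113 = \frac{1}{\left(-11\right) \left(-11 - 3 \left(-4 - -18 + 9\right)\right)} 5113 = \frac{1}{\left(-11\right) \left(-11 - 3 \left(-4 + 18 + 9\right)\right)} 5113 = \frac{1}{\left(-11\right) \left(-11 - 69\right)} 5113 = \frac{1}{\left(-11\right) \left(-80\right)} 5113 = \frac{1}{880} \cdot 5113 = \frac{5113}{880}$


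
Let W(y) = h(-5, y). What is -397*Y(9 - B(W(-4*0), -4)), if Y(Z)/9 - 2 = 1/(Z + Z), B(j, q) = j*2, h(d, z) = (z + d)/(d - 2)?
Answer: -782487/106 ≈ -7382.0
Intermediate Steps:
h(d, z) = (d + z)/(-2 + d)
W(y) = 5/7 - y/7 (W(y) = (-5 + y)/(-2 - 5) = (-5 + y)/(-7) = -(-5 + y)/7 = 5/7 - y/7)
B(j, q) = 2*j
Y(Z) = 18 + 9/(2*Z) (Y(Z) = 18 + 9/(Z + Z) = 18 + 9/((2*Z)) = 18 + 9*(1/(2*Z)) = 18 + 9/(2*Z))
-397*Y(9 - B(W(-4*0), -4)) = -397*(18 + 9/(2*(9 - 2*(5/7 - (-4)*0/7)))) = -397*(18 + 9/(2*(9 - 2*(5/7 - 1/7*0)))) = -397*(18 + 9/(2*(9 - 2*(5/7 + 0)))) = -397*(18 + 9/(2*(9 - 2*5/7))) = -397*(18 + 9/(2*(9 - 1*10/7))) = -397*(18 + 9/(2*(9 - 10/7))) = -397*(18 + 9/(2*(53/7))) = -397*(18 + (9/2)*(7/53)) = -397*(18 + 63/106) = -397*1971/106 = -782487/106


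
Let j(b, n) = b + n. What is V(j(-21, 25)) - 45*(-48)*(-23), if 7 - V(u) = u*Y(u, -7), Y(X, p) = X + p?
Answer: -49661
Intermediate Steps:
V(u) = 7 - u*(-7 + u) (V(u) = 7 - u*(u - 7) = 7 - u*(-7 + u))
V(j(-21, 25)) - 45*(-48)*(-23) = (7 - (-21 + 25)*(-7 + (-21 + 25))) - 45*(-48)*(-23) = (7 - 1*4*(-7 + 4)) - (-2160)*(-23) = (7 - 1*4*(-3)) - 1*49680 = (7 + 12) - 49680 = 19 - 49680 = -49661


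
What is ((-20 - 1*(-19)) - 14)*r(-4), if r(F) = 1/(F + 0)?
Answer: 15/4 ≈ 3.7500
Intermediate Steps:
r(F) = 1/F
((-20 - 1*(-19)) - 14)*r(-4) = ((-20 - 1*(-19)) - 14)/(-4) = ((-20 + 19) - 14)*(-¼) = (-1 - 14)*(-¼) = -15*(-¼) = 15/4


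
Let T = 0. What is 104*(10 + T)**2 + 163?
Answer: 10563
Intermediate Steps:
104*(10 + T)**2 + 163 = 104*(10 + 0)**2 + 163 = 104*10**2 + 163 = 104*100 + 163 = 10400 + 163 = 10563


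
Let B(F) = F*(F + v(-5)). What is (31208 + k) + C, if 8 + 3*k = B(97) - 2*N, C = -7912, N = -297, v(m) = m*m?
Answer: 27436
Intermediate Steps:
v(m) = m**2
B(F) = F*(25 + F) (B(F) = F*(F + (-5)**2) = F*(F + 25) = F*(25 + F))
k = 4140 (k = -8/3 + (97*(25 + 97) - 2*(-297))/3 = -8/3 + (97*122 + 594)/3 = -8/3 + (11834 + 594)/3 = -8/3 + (1/3)*12428 = -8/3 + 12428/3 = 4140)
(31208 + k) + C = (31208 + 4140) - 7912 = 35348 - 7912 = 27436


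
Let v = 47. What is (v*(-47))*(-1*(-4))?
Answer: -8836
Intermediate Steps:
(v*(-47))*(-1*(-4)) = (47*(-47))*(-1*(-4)) = -2209*4 = -8836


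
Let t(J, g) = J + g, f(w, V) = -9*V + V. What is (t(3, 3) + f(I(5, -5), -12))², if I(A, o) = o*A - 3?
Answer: 10404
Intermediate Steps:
I(A, o) = -3 + A*o (I(A, o) = A*o - 3 = -3 + A*o)
f(w, V) = -8*V
(t(3, 3) + f(I(5, -5), -12))² = ((3 + 3) - 8*(-12))² = (6 + 96)² = 102² = 10404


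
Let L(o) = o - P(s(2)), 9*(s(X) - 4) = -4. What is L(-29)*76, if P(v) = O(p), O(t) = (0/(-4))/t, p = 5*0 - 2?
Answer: -2204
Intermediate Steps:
s(X) = 32/9 (s(X) = 4 + (⅑)*(-4) = 4 - 4/9 = 32/9)
p = -2 (p = 0 - 2 = -2)
O(t) = 0 (O(t) = (0*(-¼))/t = 0/t = 0)
P(v) = 0
L(o) = o (L(o) = o - 1*0 = o + 0 = o)
L(-29)*76 = -29*76 = -2204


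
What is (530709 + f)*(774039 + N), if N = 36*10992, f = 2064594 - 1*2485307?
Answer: 128667930996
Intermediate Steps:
f = -420713 (f = 2064594 - 2485307 = -420713)
N = 395712
(530709 + f)*(774039 + N) = (530709 - 420713)*(774039 + 395712) = 109996*1169751 = 128667930996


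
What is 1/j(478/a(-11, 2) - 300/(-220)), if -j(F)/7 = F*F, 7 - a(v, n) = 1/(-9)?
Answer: -123904/4079515167 ≈ -3.0372e-5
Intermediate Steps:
a(v, n) = 64/9 (a(v, n) = 7 - 1/(-9) = 7 - 1*(-1/9) = 7 + 1/9 = 64/9)
j(F) = -7*F**2 (j(F) = -7*F*F = -7*F**2)
1/j(478/a(-11, 2) - 300/(-220)) = 1/(-7*(478/(64/9) - 300/(-220))**2) = 1/(-7*(478*(9/64) - 300*(-1/220))**2) = 1/(-7*(2151/32 + 15/11)**2) = 1/(-7*(24141/352)**2) = 1/(-7*582787881/123904) = 1/(-4079515167/123904) = -123904/4079515167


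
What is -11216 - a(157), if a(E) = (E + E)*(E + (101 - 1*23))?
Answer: -85006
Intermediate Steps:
a(E) = 2*E*(78 + E) (a(E) = (2*E)*(E + (101 - 23)) = (2*E)*(E + 78) = (2*E)*(78 + E) = 2*E*(78 + E))
-11216 - a(157) = -11216 - 2*157*(78 + 157) = -11216 - 2*157*235 = -11216 - 1*73790 = -11216 - 73790 = -85006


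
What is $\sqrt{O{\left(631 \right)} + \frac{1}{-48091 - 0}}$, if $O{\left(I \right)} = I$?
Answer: $\frac{2 \sqrt{364835398305}}{48091} \approx 25.12$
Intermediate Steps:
$\sqrt{O{\left(631 \right)} + \frac{1}{-48091 - 0}} = \sqrt{631 + \frac{1}{-48091 - 0}} = \sqrt{631 + \frac{1}{-48091 + 0}} = \sqrt{631 + \frac{1}{-48091}} = \sqrt{631 - \frac{1}{48091}} = \sqrt{\frac{30345420}{48091}} = \frac{2 \sqrt{364835398305}}{48091}$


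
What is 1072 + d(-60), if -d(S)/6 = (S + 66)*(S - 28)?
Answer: 4240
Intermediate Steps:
d(S) = -6*(-28 + S)*(66 + S) (d(S) = -6*(S + 66)*(S - 28) = -6*(66 + S)*(-28 + S) = -6*(-28 + S)*(66 + S))
1072 + d(-60) = 1072 + (11088 - 228*(-60) - 6*(-60)²) = 1072 + (11088 + 13680 - 6*3600) = 1072 + (11088 + 13680 - 21600) = 1072 + 3168 = 4240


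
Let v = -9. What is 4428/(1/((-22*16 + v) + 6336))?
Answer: 26457300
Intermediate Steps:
4428/(1/((-22*16 + v) + 6336)) = 4428/(1/((-22*16 - 9) + 6336)) = 4428/(1/((-352 - 9) + 6336)) = 4428/(1/(-361 + 6336)) = 4428/(1/5975) = 4428*5975 = 26457300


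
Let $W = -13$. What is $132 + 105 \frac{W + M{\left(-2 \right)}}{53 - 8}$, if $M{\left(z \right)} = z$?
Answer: $97$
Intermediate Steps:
$132 + 105 \frac{W + M{\left(-2 \right)}}{53 - 8} = 132 + 105 \frac{-13 - 2}{53 - 8} = 132 + 105 \left(- \frac{15}{45}\right) = 132 + 105 \left(\left(-15\right) \frac{1}{45}\right) = 132 + 105 \left(- \frac{1}{3}\right) = 132 - 35 = 97$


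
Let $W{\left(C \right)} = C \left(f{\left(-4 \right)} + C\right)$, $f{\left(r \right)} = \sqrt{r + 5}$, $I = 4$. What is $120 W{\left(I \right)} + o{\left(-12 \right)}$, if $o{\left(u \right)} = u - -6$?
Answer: $2394$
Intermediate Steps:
$f{\left(r \right)} = \sqrt{5 + r}$
$o{\left(u \right)} = 6 + u$ ($o{\left(u \right)} = u + 6 = 6 + u$)
$W{\left(C \right)} = C \left(1 + C\right)$ ($W{\left(C \right)} = C \left(\sqrt{5 - 4} + C\right) = C \left(\sqrt{1} + C\right) = C \left(1 + C\right)$)
$120 W{\left(I \right)} + o{\left(-12 \right)} = 120 \cdot 4 \left(1 + 4\right) + \left(6 - 12\right) = 120 \cdot 4 \cdot 5 - 6 = 120 \cdot 20 - 6 = 2400 - 6 = 2394$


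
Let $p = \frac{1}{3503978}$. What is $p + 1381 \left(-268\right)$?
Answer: $- \frac{1296850289623}{3503978} \approx -3.7011 \cdot 10^{5}$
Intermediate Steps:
$p = \frac{1}{3503978} \approx 2.8539 \cdot 10^{-7}$
$p + 1381 \left(-268\right) = \frac{1}{3503978} + 1381 \left(-268\right) = \frac{1}{3503978} - 370108 = - \frac{1296850289623}{3503978}$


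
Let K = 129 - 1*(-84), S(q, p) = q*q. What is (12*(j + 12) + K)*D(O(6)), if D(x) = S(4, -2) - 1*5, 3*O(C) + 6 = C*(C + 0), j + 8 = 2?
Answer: 3135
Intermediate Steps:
S(q, p) = q²
j = -6 (j = -8 + 2 = -6)
O(C) = -2 + C²/3 (O(C) = -2 + (C*(C + 0))/3 = -2 + (C*C)/3 = -2 + C²/3)
K = 213 (K = 129 + 84 = 213)
D(x) = 11 (D(x) = 4² - 1*5 = 16 - 5 = 11)
(12*(j + 12) + K)*D(O(6)) = (12*(-6 + 12) + 213)*11 = (12*6 + 213)*11 = (72 + 213)*11 = 285*11 = 3135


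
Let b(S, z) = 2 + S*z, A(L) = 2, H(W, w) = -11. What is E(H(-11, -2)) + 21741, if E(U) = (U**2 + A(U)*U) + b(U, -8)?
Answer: 21930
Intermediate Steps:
E(U) = 2 + U**2 - 6*U (E(U) = (U**2 + 2*U) + (2 + U*(-8)) = (U**2 + 2*U) + (2 - 8*U) = 2 + U**2 - 6*U)
E(H(-11, -2)) + 21741 = (2 + (-11)**2 - 6*(-11)) + 21741 = (2 + 121 + 66) + 21741 = 189 + 21741 = 21930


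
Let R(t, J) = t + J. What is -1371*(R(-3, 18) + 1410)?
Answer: -1953675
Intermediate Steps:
R(t, J) = J + t
-1371*(R(-3, 18) + 1410) = -1371*((18 - 3) + 1410) = -1371*(15 + 1410) = -1371*1425 = -1953675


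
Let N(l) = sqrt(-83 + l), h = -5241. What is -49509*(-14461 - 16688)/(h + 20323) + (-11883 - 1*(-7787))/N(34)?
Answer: 1542155841/15082 + 4096*I/7 ≈ 1.0225e+5 + 585.14*I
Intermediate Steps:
-49509*(-14461 - 16688)/(h + 20323) + (-11883 - 1*(-7787))/N(34) = -49509*(-14461 - 16688)/(-5241 + 20323) + (-11883 - 1*(-7787))/(sqrt(-83 + 34)) = -49509/(15082/(-31149)) + (-11883 + 7787)/(sqrt(-49)) = -49509/(15082*(-1/31149)) - 4096*(-I/7) = -49509/(-15082/31149) - (-4096)*I/7 = -49509*(-31149/15082) + 4096*I/7 = 1542155841/15082 + 4096*I/7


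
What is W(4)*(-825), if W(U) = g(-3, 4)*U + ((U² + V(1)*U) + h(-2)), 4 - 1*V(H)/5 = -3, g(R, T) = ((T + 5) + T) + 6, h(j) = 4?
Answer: -194700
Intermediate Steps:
g(R, T) = 11 + 2*T (g(R, T) = ((5 + T) + T) + 6 = (5 + 2*T) + 6 = 11 + 2*T)
V(H) = 35 (V(H) = 20 - 5*(-3) = 20 + 15 = 35)
W(U) = 4 + U² + 54*U (W(U) = (11 + 2*4)*U + ((U² + 35*U) + 4) = (11 + 8)*U + (4 + U² + 35*U) = 19*U + (4 + U² + 35*U) = 4 + U² + 54*U)
W(4)*(-825) = (4 + 4² + 54*4)*(-825) = (4 + 16 + 216)*(-825) = 236*(-825) = -194700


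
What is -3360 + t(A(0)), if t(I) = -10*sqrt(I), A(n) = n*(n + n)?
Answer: -3360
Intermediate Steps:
A(n) = 2*n**2 (A(n) = n*(2*n) = 2*n**2)
-3360 + t(A(0)) = -3360 - 10*sqrt(2*0**2) = -3360 - 10*sqrt(2*0) = -3360 - 10*sqrt(0) = -3360 - 10*0 = -3360 + 0 = -3360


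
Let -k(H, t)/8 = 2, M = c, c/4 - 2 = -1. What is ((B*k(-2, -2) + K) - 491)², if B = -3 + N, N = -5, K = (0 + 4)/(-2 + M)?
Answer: 130321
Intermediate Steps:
c = 4 (c = 8 + 4*(-1) = 8 - 4 = 4)
M = 4
k(H, t) = -16 (k(H, t) = -8*2 = -16)
K = 2 (K = (0 + 4)/(-2 + 4) = 4/2 = 4*(½) = 2)
B = -8 (B = -3 - 5 = -8)
((B*k(-2, -2) + K) - 491)² = ((-8*(-16) + 2) - 491)² = ((128 + 2) - 491)² = (130 - 491)² = (-361)² = 130321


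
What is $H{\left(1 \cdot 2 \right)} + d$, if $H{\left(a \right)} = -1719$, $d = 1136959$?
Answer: $1135240$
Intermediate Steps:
$H{\left(1 \cdot 2 \right)} + d = -1719 + 1136959 = 1135240$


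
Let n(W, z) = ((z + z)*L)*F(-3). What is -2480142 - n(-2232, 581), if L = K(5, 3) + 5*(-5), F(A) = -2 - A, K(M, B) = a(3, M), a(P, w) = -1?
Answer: -2449930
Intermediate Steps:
K(M, B) = -1
L = -26 (L = -1 + 5*(-5) = -1 - 25 = -26)
n(W, z) = -52*z (n(W, z) = ((z + z)*(-26))*(-2 - 1*(-3)) = ((2*z)*(-26))*(-2 + 3) = -52*z*1 = -52*z)
-2480142 - n(-2232, 581) = -2480142 - (-52)*581 = -2480142 - 1*(-30212) = -2480142 + 30212 = -2449930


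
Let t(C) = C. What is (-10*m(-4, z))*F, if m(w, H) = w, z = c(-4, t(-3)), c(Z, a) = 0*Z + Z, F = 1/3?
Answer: 40/3 ≈ 13.333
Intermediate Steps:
F = ⅓ ≈ 0.33333
c(Z, a) = Z (c(Z, a) = 0 + Z = Z)
z = -4
(-10*m(-4, z))*F = -10*(-4)*(⅓) = 40*(⅓) = 40/3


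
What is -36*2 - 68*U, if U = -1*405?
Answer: 27468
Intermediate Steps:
U = -405
-36*2 - 68*U = -36*2 - 68*(-405) = -72 + 27540 = 27468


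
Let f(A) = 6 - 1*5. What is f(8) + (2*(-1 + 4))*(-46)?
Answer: -275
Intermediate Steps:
f(A) = 1 (f(A) = 6 - 5 = 1)
f(8) + (2*(-1 + 4))*(-46) = 1 + (2*(-1 + 4))*(-46) = 1 + (2*3)*(-46) = 1 + 6*(-46) = 1 - 276 = -275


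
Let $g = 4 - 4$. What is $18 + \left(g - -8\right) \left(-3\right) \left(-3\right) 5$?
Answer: $378$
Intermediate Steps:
$g = 0$ ($g = 4 - 4 = 0$)
$18 + \left(g - -8\right) \left(-3\right) \left(-3\right) 5 = 18 + \left(0 - -8\right) \left(-3\right) \left(-3\right) 5 = 18 + \left(0 + 8\right) 9 \cdot 5 = 18 + 8 \cdot 45 = 18 + 360 = 378$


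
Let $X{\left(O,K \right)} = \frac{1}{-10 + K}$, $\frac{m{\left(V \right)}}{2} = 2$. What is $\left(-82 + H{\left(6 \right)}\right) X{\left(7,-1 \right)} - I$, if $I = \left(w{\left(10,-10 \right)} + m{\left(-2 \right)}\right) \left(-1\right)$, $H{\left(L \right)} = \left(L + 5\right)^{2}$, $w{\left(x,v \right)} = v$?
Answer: $- \frac{105}{11} \approx -9.5455$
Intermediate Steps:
$m{\left(V \right)} = 4$ ($m{\left(V \right)} = 2 \cdot 2 = 4$)
$H{\left(L \right)} = \left(5 + L\right)^{2}$
$I = 6$ ($I = \left(-10 + 4\right) \left(-1\right) = \left(-6\right) \left(-1\right) = 6$)
$\left(-82 + H{\left(6 \right)}\right) X{\left(7,-1 \right)} - I = \frac{-82 + \left(5 + 6\right)^{2}}{-10 - 1} - 6 = \frac{-82 + 11^{2}}{-11} - 6 = \left(-82 + 121\right) \left(- \frac{1}{11}\right) - 6 = 39 \left(- \frac{1}{11}\right) - 6 = - \frac{39}{11} - 6 = - \frac{105}{11}$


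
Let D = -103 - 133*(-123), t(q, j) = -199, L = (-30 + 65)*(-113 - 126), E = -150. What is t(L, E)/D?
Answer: -199/16256 ≈ -0.012242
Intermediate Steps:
L = -8365 (L = 35*(-239) = -8365)
D = 16256 (D = -103 + 16359 = 16256)
t(L, E)/D = -199/16256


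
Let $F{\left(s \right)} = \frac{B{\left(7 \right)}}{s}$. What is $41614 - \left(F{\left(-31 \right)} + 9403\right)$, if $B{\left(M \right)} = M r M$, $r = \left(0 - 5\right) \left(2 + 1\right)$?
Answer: $\frac{997806}{31} \approx 32187.0$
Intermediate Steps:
$r = -15$ ($r = \left(-5\right) 3 = -15$)
$B{\left(M \right)} = - 15 M^{2}$ ($B{\left(M \right)} = M \left(-15\right) M = - 15 M M = - 15 M^{2}$)
$F{\left(s \right)} = - \frac{735}{s}$ ($F{\left(s \right)} = \frac{\left(-15\right) 7^{2}}{s} = \frac{\left(-15\right) 49}{s} = - \frac{735}{s}$)
$41614 - \left(F{\left(-31 \right)} + 9403\right) = 41614 - \left(- \frac{735}{-31} + 9403\right) = 41614 - \left(\left(-735\right) \left(- \frac{1}{31}\right) + 9403\right) = 41614 - \left(\frac{735}{31} + 9403\right) = 41614 - \frac{292228}{31} = \frac{997806}{31}$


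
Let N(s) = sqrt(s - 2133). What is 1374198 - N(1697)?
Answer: 1374198 - 2*I*sqrt(109) ≈ 1.3742e+6 - 20.881*I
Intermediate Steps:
N(s) = sqrt(-2133 + s)
1374198 - N(1697) = 1374198 - sqrt(-2133 + 1697) = 1374198 - sqrt(-436) = 1374198 - 2*I*sqrt(109)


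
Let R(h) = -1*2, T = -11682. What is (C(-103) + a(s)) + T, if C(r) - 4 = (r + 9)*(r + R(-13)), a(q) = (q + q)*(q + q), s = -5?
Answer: -1708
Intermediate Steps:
a(q) = 4*q² (a(q) = (2*q)*(2*q) = 4*q²)
R(h) = -2
C(r) = 4 + (-2 + r)*(9 + r) (C(r) = 4 + (r + 9)*(r - 2) = 4 + (9 + r)*(-2 + r) = 4 + (-2 + r)*(9 + r))
(C(-103) + a(s)) + T = ((-14 + (-103)² + 7*(-103)) + 4*(-5)²) - 11682 = ((-14 + 10609 - 721) + 4*25) - 11682 = (9874 + 100) - 11682 = 9974 - 11682 = -1708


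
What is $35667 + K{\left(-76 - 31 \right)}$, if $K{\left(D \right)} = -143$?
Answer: $35524$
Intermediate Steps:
$35667 + K{\left(-76 - 31 \right)} = 35667 - 143 = 35524$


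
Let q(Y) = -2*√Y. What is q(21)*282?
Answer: -564*√21 ≈ -2584.6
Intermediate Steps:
q(21)*282 = -2*√21*282 = -564*√21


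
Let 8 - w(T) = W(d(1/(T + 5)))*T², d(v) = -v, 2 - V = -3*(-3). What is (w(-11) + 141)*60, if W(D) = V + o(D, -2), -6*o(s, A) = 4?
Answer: 64600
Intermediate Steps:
o(s, A) = -⅔ (o(s, A) = -⅙*4 = -⅔)
V = -7 (V = 2 - (-3)*(-3) = 2 - 1*9 = 2 - 9 = -7)
W(D) = -23/3 (W(D) = -7 - ⅔ = -23/3)
w(T) = 8 + 23*T²/3 (w(T) = 8 - (-23)*T²/3 = 8 + 23*T²/3)
(w(-11) + 141)*60 = ((8 + (23/3)*(-11)²) + 141)*60 = ((8 + (23/3)*121) + 141)*60 = ((8 + 2783/3) + 141)*60 = (2807/3 + 141)*60 = (3230/3)*60 = 64600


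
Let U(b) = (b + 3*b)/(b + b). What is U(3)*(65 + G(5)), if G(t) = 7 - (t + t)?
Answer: 124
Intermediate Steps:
G(t) = 7 - 2*t
U(b) = 2 (U(b) = (4*b)/((2*b)) = (4*b)*(1/(2*b)) = 2)
U(3)*(65 + G(5)) = 2*(65 + (7 - 2*5)) = 2*(65 + (7 - 10)) = 2*(65 - 3) = 2*62 = 124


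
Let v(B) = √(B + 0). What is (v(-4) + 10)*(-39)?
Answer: -390 - 78*I ≈ -390.0 - 78.0*I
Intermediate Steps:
v(B) = √B
(v(-4) + 10)*(-39) = (√(-4) + 10)*(-39) = (2*I + 10)*(-39) = (10 + 2*I)*(-39) = -390 - 78*I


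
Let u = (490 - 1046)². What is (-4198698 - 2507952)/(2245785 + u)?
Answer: -6706650/2554921 ≈ -2.6250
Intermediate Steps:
u = 309136 (u = (-556)² = 309136)
(-4198698 - 2507952)/(2245785 + u) = (-4198698 - 2507952)/(2245785 + 309136) = -6706650/2554921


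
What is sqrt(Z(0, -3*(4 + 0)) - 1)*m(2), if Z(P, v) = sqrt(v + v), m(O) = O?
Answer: 2*sqrt(-1 + 2*I*sqrt(6)) ≈ 2.8284 + 3.4641*I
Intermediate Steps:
Z(P, v) = sqrt(2)*sqrt(v) (Z(P, v) = sqrt(2*v) = sqrt(2)*sqrt(v))
sqrt(Z(0, -3*(4 + 0)) - 1)*m(2) = sqrt(sqrt(2)*sqrt(-3*(4 + 0)) - 1)*2 = sqrt(sqrt(2)*sqrt(-3*4) - 1)*2 = sqrt(sqrt(2)*sqrt(-12) - 1)*2 = sqrt(sqrt(2)*(2*I*sqrt(3)) - 1)*2 = sqrt(2*I*sqrt(6) - 1)*2 = sqrt(-1 + 2*I*sqrt(6))*2 = 2*sqrt(-1 + 2*I*sqrt(6))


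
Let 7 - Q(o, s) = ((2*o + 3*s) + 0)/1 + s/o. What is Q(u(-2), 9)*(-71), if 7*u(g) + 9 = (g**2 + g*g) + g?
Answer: -923/7 ≈ -131.86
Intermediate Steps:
u(g) = -9/7 + g/7 + 2*g**2/7 (u(g) = -9/7 + ((g**2 + g*g) + g)/7 = -9/7 + ((g**2 + g**2) + g)/7 = -9/7 + (2*g**2 + g)/7 = -9/7 + (g + 2*g**2)/7 = -9/7 + (g/7 + 2*g**2/7) = -9/7 + g/7 + 2*g**2/7)
Q(o, s) = 7 - 3*s - 2*o - s/o (Q(o, s) = 7 - (((2*o + 3*s) + 0)/1 + s/o) = 7 - ((2*o + 3*s)*1 + s/o) = 7 - ((2*o + 3*s) + s/o) = 7 - (2*o + 3*s + s/o) = 7 + (-3*s - 2*o - s/o) = 7 - 3*s - 2*o - s/o)
Q(u(-2), 9)*(-71) = (7 - 3*9 - 2*(-9/7 + (1/7)*(-2) + (2/7)*(-2)**2) - 1*9/(-9/7 + (1/7)*(-2) + (2/7)*(-2)**2))*(-71) = (7 - 27 - 2*(-9/7 - 2/7 + (2/7)*4) - 1*9/(-9/7 - 2/7 + (2/7)*4))*(-71) = (7 - 27 - 2*(-9/7 - 2/7 + 8/7) - 1*9/(-9/7 - 2/7 + 8/7))*(-71) = (7 - 27 - 2*(-3/7) - 1*9/(-3/7))*(-71) = (7 - 27 + 6/7 - 1*9*(-7/3))*(-71) = (7 - 27 + 6/7 + 21)*(-71) = (13/7)*(-71) = -923/7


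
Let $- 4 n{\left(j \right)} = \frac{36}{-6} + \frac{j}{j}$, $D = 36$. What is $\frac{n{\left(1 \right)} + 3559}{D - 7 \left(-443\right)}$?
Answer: $\frac{14241}{12548} \approx 1.1349$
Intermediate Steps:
$n{\left(j \right)} = \frac{5}{4}$ ($n{\left(j \right)} = - \frac{\frac{36}{-6} + \frac{j}{j}}{4} = - \frac{36 \left(- \frac{1}{6}\right) + 1}{4} = - \frac{-6 + 1}{4} = \left(- \frac{1}{4}\right) \left(-5\right) = \frac{5}{4}$)
$\frac{n{\left(1 \right)} + 3559}{D - 7 \left(-443\right)} = \frac{\frac{5}{4} + 3559}{36 - 7 \left(-443\right)} = \frac{14241}{4 \left(36 - -3101\right)} = \frac{14241}{4 \left(36 + 3101\right)} = \frac{14241}{4 \cdot 3137} = \frac{14241}{4} \cdot \frac{1}{3137} = \frac{14241}{12548}$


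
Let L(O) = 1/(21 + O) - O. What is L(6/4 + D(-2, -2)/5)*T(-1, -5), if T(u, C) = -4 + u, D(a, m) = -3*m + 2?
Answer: 7371/482 ≈ 15.293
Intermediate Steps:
D(a, m) = 2 - 3*m
L(6/4 + D(-2, -2)/5)*T(-1, -5) = ((1 - (6/4 + (2 - 3*(-2))/5)² - 21*(6/4 + (2 - 3*(-2))/5))/(21 + (6/4 + (2 - 3*(-2))/5)))*(-4 - 1) = ((1 - (6*(¼) + (2 + 6)*(⅕))² - 21*(6*(¼) + (2 + 6)*(⅕)))/(21 + (6*(¼) + (2 + 6)*(⅕))))*(-5) = ((1 - (3/2 + 8*(⅕))² - 21*(3/2 + 8*(⅕)))/(21 + (3/2 + 8*(⅕))))*(-5) = ((1 - (3/2 + 8/5)² - 21*(3/2 + 8/5))/(21 + (3/2 + 8/5)))*(-5) = ((1 - (31/10)² - 21*31/10)/(21 + 31/10))*(-5) = ((1 - 1*961/100 - 651/10)/(241/10))*(-5) = (10*(1 - 961/100 - 651/10)/241)*(-5) = ((10/241)*(-7371/100))*(-5) = -7371/2410*(-5) = 7371/482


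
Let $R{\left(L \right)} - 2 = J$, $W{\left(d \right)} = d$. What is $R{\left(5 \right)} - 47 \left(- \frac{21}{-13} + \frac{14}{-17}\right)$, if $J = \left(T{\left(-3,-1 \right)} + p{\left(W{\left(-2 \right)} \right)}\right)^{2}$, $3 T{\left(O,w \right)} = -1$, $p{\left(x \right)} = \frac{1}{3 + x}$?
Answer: $- \frac{69163}{1989} \approx -34.773$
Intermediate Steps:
$T{\left(O,w \right)} = - \frac{1}{3}$ ($T{\left(O,w \right)} = \frac{1}{3} \left(-1\right) = - \frac{1}{3}$)
$J = \frac{4}{9}$ ($J = \left(- \frac{1}{3} + \frac{1}{3 - 2}\right)^{2} = \left(- \frac{1}{3} + 1^{-1}\right)^{2} = \left(- \frac{1}{3} + 1\right)^{2} = \left(\frac{2}{3}\right)^{2} = \frac{4}{9} \approx 0.44444$)
$R{\left(L \right)} = \frac{22}{9}$ ($R{\left(L \right)} = 2 + \frac{4}{9} = \frac{22}{9}$)
$R{\left(5 \right)} - 47 \left(- \frac{21}{-13} + \frac{14}{-17}\right) = \frac{22}{9} - 47 \left(- \frac{21}{-13} + \frac{14}{-17}\right) = \frac{22}{9} - 47 \left(\left(-21\right) \left(- \frac{1}{13}\right) + 14 \left(- \frac{1}{17}\right)\right) = \frac{22}{9} - 47 \left(\frac{21}{13} - \frac{14}{17}\right) = \frac{22}{9} - \frac{8225}{221} = - \frac{69163}{1989}$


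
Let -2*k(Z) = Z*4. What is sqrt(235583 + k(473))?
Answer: sqrt(234637) ≈ 484.39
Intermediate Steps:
k(Z) = -2*Z (k(Z) = -Z*4/2 = -2*Z)
sqrt(235583 + k(473)) = sqrt(235583 - 2*473) = sqrt(235583 - 946) = sqrt(234637)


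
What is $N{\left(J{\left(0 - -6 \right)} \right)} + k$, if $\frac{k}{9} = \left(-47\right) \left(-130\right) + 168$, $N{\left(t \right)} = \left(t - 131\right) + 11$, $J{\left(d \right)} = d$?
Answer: $56388$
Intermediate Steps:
$N{\left(t \right)} = -120 + t$ ($N{\left(t \right)} = \left(-131 + t\right) + 11 = -120 + t$)
$k = 56502$ ($k = 9 \left(\left(-47\right) \left(-130\right) + 168\right) = 9 \left(6110 + 168\right) = 9 \cdot 6278 = 56502$)
$N{\left(J{\left(0 - -6 \right)} \right)} + k = \left(-120 + \left(0 - -6\right)\right) + 56502 = \left(-120 + \left(0 + 6\right)\right) + 56502 = \left(-120 + 6\right) + 56502 = -114 + 56502 = 56388$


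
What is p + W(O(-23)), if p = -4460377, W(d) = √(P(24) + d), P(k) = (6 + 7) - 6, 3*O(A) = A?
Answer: -4460377 + I*√6/3 ≈ -4.4604e+6 + 0.8165*I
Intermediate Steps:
O(A) = A/3
P(k) = 7 (P(k) = 13 - 6 = 7)
W(d) = √(7 + d)
p + W(O(-23)) = -4460377 + √(7 + (⅓)*(-23)) = -4460377 + √(7 - 23/3) = -4460377 + √(-⅔) = -4460377 + I*√6/3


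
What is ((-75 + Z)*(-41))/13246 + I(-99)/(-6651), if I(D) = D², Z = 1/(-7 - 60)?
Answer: -407092562/327924599 ≈ -1.2414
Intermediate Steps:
Z = -1/67 (Z = 1/(-67) = -1/67 ≈ -0.014925)
((-75 + Z)*(-41))/13246 + I(-99)/(-6651) = ((-75 - 1/67)*(-41))/13246 + (-99)²/(-6651) = -5026/67*(-41)*(1/13246) + 9801*(-1/6651) = (206066/67)*(1/13246) - 1089/739 = 103033/443741 - 1089/739 = -407092562/327924599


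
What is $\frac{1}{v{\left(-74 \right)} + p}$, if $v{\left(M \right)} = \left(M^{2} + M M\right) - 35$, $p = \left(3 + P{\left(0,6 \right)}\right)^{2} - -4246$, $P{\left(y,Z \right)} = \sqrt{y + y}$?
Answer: $\frac{1}{15172} \approx 6.5911 \cdot 10^{-5}$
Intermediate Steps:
$P{\left(y,Z \right)} = \sqrt{2} \sqrt{y}$ ($P{\left(y,Z \right)} = \sqrt{2 y} = \sqrt{2} \sqrt{y}$)
$p = 4255$ ($p = \left(3 + \sqrt{2} \sqrt{0}\right)^{2} - -4246 = \left(3 + \sqrt{2} \cdot 0\right)^{2} + 4246 = \left(3 + 0\right)^{2} + 4246 = 3^{2} + 4246 = 9 + 4246 = 4255$)
$v{\left(M \right)} = -35 + 2 M^{2}$ ($v{\left(M \right)} = \left(M^{2} + M^{2}\right) - 35 = 2 M^{2} - 35 = -35 + 2 M^{2}$)
$\frac{1}{v{\left(-74 \right)} + p} = \frac{1}{\left(-35 + 2 \left(-74\right)^{2}\right) + 4255} = \frac{1}{\left(-35 + 2 \cdot 5476\right) + 4255} = \frac{1}{\left(-35 + 10952\right) + 4255} = \frac{1}{10917 + 4255} = \frac{1}{15172}$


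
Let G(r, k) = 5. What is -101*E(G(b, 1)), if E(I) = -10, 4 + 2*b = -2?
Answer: 1010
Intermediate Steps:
b = -3 (b = -2 + (½)*(-2) = -2 - 1 = -3)
-101*E(G(b, 1)) = -101*(-10) = 1010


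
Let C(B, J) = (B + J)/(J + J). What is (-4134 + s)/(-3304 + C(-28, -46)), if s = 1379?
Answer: 126730/151947 ≈ 0.83404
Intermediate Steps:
C(B, J) = (B + J)/(2*J) (C(B, J) = (B + J)/((2*J)) = (B + J)*(1/(2*J)) = (B + J)/(2*J))
(-4134 + s)/(-3304 + C(-28, -46)) = (-4134 + 1379)/(-3304 + (½)*(-28 - 46)/(-46)) = -2755/(-3304 + (½)*(-1/46)*(-74)) = -2755/(-3304 + 37/46) = -2755/(-151947/46) = -2755*(-46/151947) = 126730/151947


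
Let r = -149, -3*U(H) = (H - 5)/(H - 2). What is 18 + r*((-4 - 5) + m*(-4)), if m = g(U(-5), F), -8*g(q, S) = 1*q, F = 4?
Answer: 29284/21 ≈ 1394.5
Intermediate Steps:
U(H) = -(-5 + H)/(3*(-2 + H)) (U(H) = -(H - 5)/(3*(H - 2)) = -(-5 + H)/(3*(-2 + H)))
g(q, S) = -q/8
m = 5/84 (m = -(5 - 1*(-5))/(24*(-2 - 5)) = -(5 + 5)/(24*(-7)) = -(-1)*10/(24*7) = -1/8*(-10/21) = 5/84 ≈ 0.059524)
18 + r*((-4 - 5) + m*(-4)) = 18 - 149*((-4 - 5) + (5/84)*(-4)) = 18 - 149*(-9 - 5/21) = 18 - 149*(-194/21) = 18 + 28906/21 = 29284/21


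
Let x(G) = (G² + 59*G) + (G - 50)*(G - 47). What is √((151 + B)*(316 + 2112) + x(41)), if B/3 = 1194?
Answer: 3*√1007542 ≈ 3011.3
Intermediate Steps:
B = 3582 (B = 3*1194 = 3582)
x(G) = G² + 59*G + (-50 + G)*(-47 + G) (x(G) = (G² + 59*G) + (-50 + G)*(-47 + G) = G² + 59*G + (-50 + G)*(-47 + G))
√((151 + B)*(316 + 2112) + x(41)) = √((151 + 3582)*(316 + 2112) + (2350 - 38*41 + 2*41²)) = √(3733*2428 + (2350 - 1558 + 2*1681)) = √(9063724 + (2350 - 1558 + 3362)) = √(9063724 + 4154) = √9067878 = 3*√1007542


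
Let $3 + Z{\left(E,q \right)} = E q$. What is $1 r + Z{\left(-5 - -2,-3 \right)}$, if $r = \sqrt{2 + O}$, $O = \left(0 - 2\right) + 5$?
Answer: $6 + \sqrt{5} \approx 8.2361$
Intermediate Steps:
$Z{\left(E,q \right)} = -3 + E q$
$O = 3$ ($O = -2 + 5 = 3$)
$r = \sqrt{5}$ ($r = \sqrt{2 + 3} = \sqrt{5} \approx 2.2361$)
$1 r + Z{\left(-5 - -2,-3 \right)} = 1 \sqrt{5} - \left(3 - \left(-5 - -2\right) \left(-3\right)\right) = \sqrt{5} - \left(3 - \left(-5 + 2\right) \left(-3\right)\right) = \sqrt{5} - -6 = \sqrt{5} + \left(-3 + 9\right) = \sqrt{5} + 6 = 6 + \sqrt{5}$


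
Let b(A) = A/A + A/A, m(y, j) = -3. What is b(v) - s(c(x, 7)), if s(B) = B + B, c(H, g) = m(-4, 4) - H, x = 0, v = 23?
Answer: 8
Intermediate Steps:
b(A) = 2 (b(A) = 1 + 1 = 2)
c(H, g) = -3 - H
s(B) = 2*B
b(v) - s(c(x, 7)) = 2 - 2*(-3 - 1*0) = 2 - 2*(-3 + 0) = 2 - 2*(-3) = 2 - 1*(-6) = 2 + 6 = 8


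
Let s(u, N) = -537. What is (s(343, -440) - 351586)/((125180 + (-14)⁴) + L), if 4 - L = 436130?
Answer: 352123/272530 ≈ 1.2921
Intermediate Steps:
L = -436126 (L = 4 - 1*436130 = 4 - 436130 = -436126)
(s(343, -440) - 351586)/((125180 + (-14)⁴) + L) = (-537 - 351586)/((125180 + (-14)⁴) - 436126) = -352123/((125180 + 38416) - 436126) = -352123/(163596 - 436126) = -352123/(-272530) = -352123*(-1/272530) = 352123/272530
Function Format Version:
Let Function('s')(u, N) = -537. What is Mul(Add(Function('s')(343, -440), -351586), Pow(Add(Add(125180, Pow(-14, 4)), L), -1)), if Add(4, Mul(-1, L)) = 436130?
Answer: Rational(352123, 272530) ≈ 1.2921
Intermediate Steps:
L = -436126 (L = Add(4, Mul(-1, 436130)) = Add(4, -436130) = -436126)
Mul(Add(Function('s')(343, -440), -351586), Pow(Add(Add(125180, Pow(-14, 4)), L), -1)) = Mul(Add(-537, -351586), Pow(Add(Add(125180, Pow(-14, 4)), -436126), -1)) = Mul(-352123, Pow(Add(Add(125180, 38416), -436126), -1)) = Mul(-352123, Pow(Add(163596, -436126), -1)) = Mul(-352123, Pow(-272530, -1)) = Mul(-352123, Rational(-1, 272530)) = Rational(352123, 272530)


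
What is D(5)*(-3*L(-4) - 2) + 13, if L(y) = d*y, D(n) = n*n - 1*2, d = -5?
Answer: -1413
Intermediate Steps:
D(n) = -2 + n**2 (D(n) = n**2 - 2 = -2 + n**2)
L(y) = -5*y
D(5)*(-3*L(-4) - 2) + 13 = (-2 + 5**2)*(-(-15)*(-4) - 2) + 13 = (-2 + 25)*(-3*20 - 2) + 13 = 23*(-60 - 2) + 13 = 23*(-62) + 13 = -1426 + 13 = -1413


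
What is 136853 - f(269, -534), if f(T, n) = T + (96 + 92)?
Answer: 136396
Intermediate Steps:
f(T, n) = 188 + T (f(T, n) = T + 188 = 188 + T)
136853 - f(269, -534) = 136853 - (188 + 269) = 136853 - 1*457 = 136853 - 457 = 136396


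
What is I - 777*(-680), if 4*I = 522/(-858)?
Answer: 302221833/572 ≈ 5.2836e+5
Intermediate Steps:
I = -87/572 (I = (522/(-858))/4 = (522*(-1/858))/4 = (1/4)*(-87/143) = -87/572 ≈ -0.15210)
I - 777*(-680) = -87/572 - 777*(-680) = -87/572 + 528360 = 302221833/572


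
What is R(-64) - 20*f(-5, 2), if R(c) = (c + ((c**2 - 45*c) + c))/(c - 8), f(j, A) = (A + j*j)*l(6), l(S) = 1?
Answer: -5716/9 ≈ -635.11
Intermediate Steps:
f(j, A) = A + j**2 (f(j, A) = (A + j*j)*1 = (A + j**2)*1 = A + j**2)
R(c) = (c**2 - 43*c)/(-8 + c) (R(c) = (c + (c**2 - 44*c))/(-8 + c) = (c**2 - 43*c)/(-8 + c))
R(-64) - 20*f(-5, 2) = -64*(-43 - 64)/(-8 - 64) - 20*(2 + (-5)**2) = -64*(-107)/(-72) - 20*(2 + 25) = -64*(-1/72)*(-107) - 20*27 = -856/9 - 1*540 = -856/9 - 540 = -5716/9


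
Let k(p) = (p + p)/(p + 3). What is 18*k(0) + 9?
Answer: 9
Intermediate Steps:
k(p) = 2*p/(3 + p) (k(p) = (2*p)/(3 + p) = 2*p/(3 + p))
18*k(0) + 9 = 18*(2*0/(3 + 0)) + 9 = 18*(2*0/3) + 9 = 18*(2*0*(⅓)) + 9 = 18*0 + 9 = 0 + 9 = 9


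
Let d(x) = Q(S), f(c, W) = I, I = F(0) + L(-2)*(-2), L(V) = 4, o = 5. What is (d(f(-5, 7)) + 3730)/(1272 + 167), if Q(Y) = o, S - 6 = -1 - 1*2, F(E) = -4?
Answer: 3735/1439 ≈ 2.5956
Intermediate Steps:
S = 3 (S = 6 + (-1 - 1*2) = 6 + (-1 - 2) = 6 - 3 = 3)
I = -12 (I = -4 + 4*(-2) = -4 - 8 = -12)
f(c, W) = -12
Q(Y) = 5
d(x) = 5
(d(f(-5, 7)) + 3730)/(1272 + 167) = (5 + 3730)/(1272 + 167) = 3735/1439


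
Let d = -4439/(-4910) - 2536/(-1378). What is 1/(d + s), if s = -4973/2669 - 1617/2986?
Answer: 6740298031415/2289341304011 ≈ 2.9442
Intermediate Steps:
d = 9284351/3382990 (d = -4439*(-1/4910) - 2536*(-1/1378) = 4439/4910 + 1268/689 = 9284351/3382990 ≈ 2.7444)
s = -19165151/7969634 (s = -4973*1/2669 - 1617*1/2986 = -4973/2669 - 1617/2986 = -19165151/7969634 ≈ -2.4048)
1/(d + s) = 1/(9284351/3382990 - 19165151/7969634) = 1/(2289341304011/6740298031415) = 6740298031415/2289341304011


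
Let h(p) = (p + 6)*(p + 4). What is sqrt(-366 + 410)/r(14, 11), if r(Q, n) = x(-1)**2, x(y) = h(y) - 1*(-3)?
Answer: sqrt(11)/162 ≈ 0.020473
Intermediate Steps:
h(p) = (4 + p)*(6 + p) (h(p) = (6 + p)*(4 + p) = (4 + p)*(6 + p))
x(y) = 27 + y**2 + 10*y (x(y) = (24 + y**2 + 10*y) - 1*(-3) = (24 + y**2 + 10*y) + 3 = 27 + y**2 + 10*y)
r(Q, n) = 324 (r(Q, n) = (27 + (-1)**2 + 10*(-1))**2 = (27 + 1 - 10)**2 = 18**2 = 324)
sqrt(-366 + 410)/r(14, 11) = sqrt(-366 + 410)/324 = sqrt(44)*(1/324) = (2*sqrt(11))*(1/324) = sqrt(11)/162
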